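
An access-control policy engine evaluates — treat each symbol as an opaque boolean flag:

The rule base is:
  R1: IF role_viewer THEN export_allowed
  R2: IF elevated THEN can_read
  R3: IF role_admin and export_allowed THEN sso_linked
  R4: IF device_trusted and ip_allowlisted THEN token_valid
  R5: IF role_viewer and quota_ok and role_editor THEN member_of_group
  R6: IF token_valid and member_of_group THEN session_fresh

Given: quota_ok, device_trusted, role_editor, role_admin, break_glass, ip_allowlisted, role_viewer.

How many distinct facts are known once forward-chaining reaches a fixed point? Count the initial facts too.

12

Round 1: R1 [IF role_viewer THEN export_allowed]; R4 [IF device_trusted and ip_allowlisted THEN token_valid]; R5 [IF role_viewer and quota_ok and role_editor THEN member_of_group]. New: export_allowed, token_valid, member_of_group.
Round 2: R3 [IF role_admin and export_allowed THEN sso_linked]; R6 [IF token_valid and member_of_group THEN session_fresh]. New: sso_linked, session_fresh.
Closure: {break_glass, device_trusted, export_allowed, ip_allowlisted, member_of_group, quota_ok, role_admin, role_editor, role_viewer, session_fresh, sso_linked, token_valid} — 12 facts.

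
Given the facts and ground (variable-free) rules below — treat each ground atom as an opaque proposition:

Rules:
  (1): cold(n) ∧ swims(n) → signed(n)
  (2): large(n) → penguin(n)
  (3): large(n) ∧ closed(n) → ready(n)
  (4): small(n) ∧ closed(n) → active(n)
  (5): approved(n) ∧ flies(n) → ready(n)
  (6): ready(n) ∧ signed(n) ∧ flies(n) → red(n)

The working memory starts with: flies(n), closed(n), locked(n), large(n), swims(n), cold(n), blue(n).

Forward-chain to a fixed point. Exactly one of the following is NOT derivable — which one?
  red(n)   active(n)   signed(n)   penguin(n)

Round 1: (1) [cold(n) ∧ swims(n) → signed(n)]; (2) [large(n) → penguin(n)]; (3) [large(n) ∧ closed(n) → ready(n)]. Adds signed(n), penguin(n), ready(n).
Round 2: (6) [ready(n) ∧ signed(n) ∧ flies(n) → red(n)]. Adds red(n).
Derived: signed(n) (round 1), red(n) (round 2), penguin(n) (round 1). active(n) never appears in any round.

active(n)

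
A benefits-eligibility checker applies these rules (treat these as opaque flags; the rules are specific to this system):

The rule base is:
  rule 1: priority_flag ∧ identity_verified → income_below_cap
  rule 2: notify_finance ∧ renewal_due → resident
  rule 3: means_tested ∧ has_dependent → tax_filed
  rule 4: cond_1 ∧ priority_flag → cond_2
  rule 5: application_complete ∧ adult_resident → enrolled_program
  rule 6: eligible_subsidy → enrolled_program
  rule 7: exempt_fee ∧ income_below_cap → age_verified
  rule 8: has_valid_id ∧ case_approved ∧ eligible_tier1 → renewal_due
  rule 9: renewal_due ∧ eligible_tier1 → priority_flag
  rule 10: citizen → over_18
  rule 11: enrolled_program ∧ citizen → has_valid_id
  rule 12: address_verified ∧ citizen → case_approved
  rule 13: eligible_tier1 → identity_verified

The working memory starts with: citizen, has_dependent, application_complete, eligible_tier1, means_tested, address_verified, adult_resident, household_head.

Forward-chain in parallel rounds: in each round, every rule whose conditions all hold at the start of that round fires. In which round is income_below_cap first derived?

[1] rule 3 [means_tested ∧ has_dependent → tax_filed]; rule 5 [application_complete ∧ adult_resident → enrolled_program]; rule 10 [citizen → over_18]; rule 12 [address_verified ∧ citizen → case_approved]; rule 13 [eligible_tier1 → identity_verified]. ⇒ new: tax_filed, enrolled_program, over_18, case_approved, identity_verified.
[2] rule 11 [enrolled_program ∧ citizen → has_valid_id]. ⇒ new: has_valid_id.
[3] rule 8 [has_valid_id ∧ case_approved ∧ eligible_tier1 → renewal_due]. ⇒ new: renewal_due.
[4] rule 9 [renewal_due ∧ eligible_tier1 → priority_flag]. ⇒ new: priority_flag.
[5] rule 1 [priority_flag ∧ identity_verified → income_below_cap]. ⇒ new: income_below_cap.
income_below_cap first appears in round 5.

5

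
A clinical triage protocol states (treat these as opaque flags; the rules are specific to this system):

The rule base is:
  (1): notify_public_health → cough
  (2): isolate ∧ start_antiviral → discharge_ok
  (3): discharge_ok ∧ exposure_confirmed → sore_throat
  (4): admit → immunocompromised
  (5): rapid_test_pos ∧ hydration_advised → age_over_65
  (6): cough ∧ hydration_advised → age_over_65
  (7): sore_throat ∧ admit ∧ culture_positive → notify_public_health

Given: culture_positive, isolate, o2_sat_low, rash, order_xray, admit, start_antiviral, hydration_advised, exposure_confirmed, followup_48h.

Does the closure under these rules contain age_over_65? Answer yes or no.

yes

Round 1: (2) [isolate ∧ start_antiviral → discharge_ok]; (4) [admit → immunocompromised]. New: discharge_ok, immunocompromised.
Round 2: (3) [discharge_ok ∧ exposure_confirmed → sore_throat]. New: sore_throat.
Round 3: (7) [sore_throat ∧ admit ∧ culture_positive → notify_public_health]. New: notify_public_health.
Round 4: (1) [notify_public_health → cough]. New: cough.
Round 5: (6) [cough ∧ hydration_advised → age_over_65]. New: age_over_65.
age_over_65 appears in round 5, so it is derivable.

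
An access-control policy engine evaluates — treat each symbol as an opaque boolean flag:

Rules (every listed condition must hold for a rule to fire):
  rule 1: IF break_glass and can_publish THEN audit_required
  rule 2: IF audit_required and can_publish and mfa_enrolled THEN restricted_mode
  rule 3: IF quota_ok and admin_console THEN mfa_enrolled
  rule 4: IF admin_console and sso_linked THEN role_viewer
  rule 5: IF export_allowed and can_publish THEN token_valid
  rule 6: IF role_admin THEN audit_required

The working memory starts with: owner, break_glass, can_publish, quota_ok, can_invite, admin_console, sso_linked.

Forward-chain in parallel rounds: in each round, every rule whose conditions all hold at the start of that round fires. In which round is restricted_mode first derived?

[1] rule 1 [IF break_glass and can_publish THEN audit_required]; rule 3 [IF quota_ok and admin_console THEN mfa_enrolled]; rule 4 [IF admin_console and sso_linked THEN role_viewer]. ⇒ new: audit_required, mfa_enrolled, role_viewer.
[2] rule 2 [IF audit_required and can_publish and mfa_enrolled THEN restricted_mode]. ⇒ new: restricted_mode.
restricted_mode first appears in round 2.

2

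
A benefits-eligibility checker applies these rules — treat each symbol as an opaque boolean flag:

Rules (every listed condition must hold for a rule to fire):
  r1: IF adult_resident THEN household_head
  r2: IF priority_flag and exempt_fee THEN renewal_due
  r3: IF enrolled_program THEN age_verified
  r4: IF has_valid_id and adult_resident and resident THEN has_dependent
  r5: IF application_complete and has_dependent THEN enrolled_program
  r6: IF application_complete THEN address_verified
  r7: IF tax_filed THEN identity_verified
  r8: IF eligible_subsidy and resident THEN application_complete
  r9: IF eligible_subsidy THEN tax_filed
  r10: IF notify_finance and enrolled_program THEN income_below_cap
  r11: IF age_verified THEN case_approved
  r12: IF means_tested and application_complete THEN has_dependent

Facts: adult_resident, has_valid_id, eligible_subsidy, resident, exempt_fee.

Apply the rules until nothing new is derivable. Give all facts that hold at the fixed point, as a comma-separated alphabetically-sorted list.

address_verified, adult_resident, age_verified, application_complete, case_approved, eligible_subsidy, enrolled_program, exempt_fee, has_dependent, has_valid_id, household_head, identity_verified, resident, tax_filed

Round 1 — r1, r4, r8, r9, derive household_head, has_dependent, application_complete, tax_filed.
Round 2 — r5, r6, r7, derive enrolled_program, address_verified, identity_verified.
Round 3 — r3, derive age_verified.
Round 4 — r11, derive case_approved.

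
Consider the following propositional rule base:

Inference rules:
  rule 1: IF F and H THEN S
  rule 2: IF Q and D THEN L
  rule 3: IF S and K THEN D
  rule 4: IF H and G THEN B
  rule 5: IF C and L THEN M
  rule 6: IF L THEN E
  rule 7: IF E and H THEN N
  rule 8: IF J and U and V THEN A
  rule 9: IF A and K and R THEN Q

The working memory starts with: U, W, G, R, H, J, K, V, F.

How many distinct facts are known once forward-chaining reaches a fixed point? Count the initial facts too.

17

Round 1: rule 1 [IF F and H THEN S]; rule 4 [IF H and G THEN B]; rule 8 [IF J and U and V THEN A]. New: S, B, A.
Round 2: rule 3 [IF S and K THEN D]; rule 9 [IF A and K and R THEN Q]. New: D, Q.
Round 3: rule 2 [IF Q and D THEN L]. New: L.
Round 4: rule 6 [IF L THEN E]. New: E.
Round 5: rule 7 [IF E and H THEN N]. New: N.
Closure: {A, B, D, E, F, G, H, J, K, L, N, Q, R, S, U, V, W} — 17 facts.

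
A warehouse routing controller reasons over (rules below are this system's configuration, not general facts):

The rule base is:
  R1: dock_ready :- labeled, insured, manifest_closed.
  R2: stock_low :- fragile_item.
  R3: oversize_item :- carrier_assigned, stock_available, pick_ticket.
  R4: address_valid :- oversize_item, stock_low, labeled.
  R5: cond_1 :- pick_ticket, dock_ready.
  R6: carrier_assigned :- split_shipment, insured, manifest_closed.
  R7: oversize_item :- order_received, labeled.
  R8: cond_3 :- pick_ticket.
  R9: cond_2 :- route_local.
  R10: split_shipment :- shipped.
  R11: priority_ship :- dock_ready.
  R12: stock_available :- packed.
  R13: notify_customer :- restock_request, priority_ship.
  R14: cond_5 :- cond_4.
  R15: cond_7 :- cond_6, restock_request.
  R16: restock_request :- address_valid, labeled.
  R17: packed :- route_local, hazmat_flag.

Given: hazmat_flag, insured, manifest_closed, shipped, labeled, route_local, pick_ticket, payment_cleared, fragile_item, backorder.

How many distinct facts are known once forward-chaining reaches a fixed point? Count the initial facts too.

24

Round 1 fires R1, R2, R8, R9, R10, R17, giving dock_ready, stock_low, cond_3, cond_2, split_shipment, packed.
Round 2 fires R5, R6, R11, R12, giving cond_1, carrier_assigned, priority_ship, stock_available.
Round 3 fires R3, giving oversize_item.
Round 4 fires R4, giving address_valid.
Round 5 fires R16, giving restock_request.
Round 6 fires R13, giving notify_customer.
Closure: {address_valid, backorder, carrier_assigned, cond_1, cond_2, cond_3, dock_ready, fragile_item, hazmat_flag, insured, labeled, manifest_closed, notify_customer, oversize_item, packed, payment_cleared, pick_ticket, priority_ship, restock_request, route_local, shipped, split_shipment, stock_available, stock_low} — 24 facts.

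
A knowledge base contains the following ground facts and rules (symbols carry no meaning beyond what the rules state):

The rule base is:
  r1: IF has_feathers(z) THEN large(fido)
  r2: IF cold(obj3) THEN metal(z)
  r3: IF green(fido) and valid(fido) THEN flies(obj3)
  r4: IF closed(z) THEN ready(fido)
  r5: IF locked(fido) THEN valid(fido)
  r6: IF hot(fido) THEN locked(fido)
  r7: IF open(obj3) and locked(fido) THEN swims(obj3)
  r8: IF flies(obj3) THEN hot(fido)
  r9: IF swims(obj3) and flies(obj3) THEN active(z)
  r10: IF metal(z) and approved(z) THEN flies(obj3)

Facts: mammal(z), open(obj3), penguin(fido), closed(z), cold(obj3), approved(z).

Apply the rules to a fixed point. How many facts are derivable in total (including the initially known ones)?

Round 1: r2 [IF cold(obj3) THEN metal(z)]; r4 [IF closed(z) THEN ready(fido)]. New: metal(z), ready(fido).
Round 2: r10 [IF metal(z) and approved(z) THEN flies(obj3)]. New: flies(obj3).
Round 3: r8 [IF flies(obj3) THEN hot(fido)]. New: hot(fido).
Round 4: r6 [IF hot(fido) THEN locked(fido)]. New: locked(fido).
Round 5: r5 [IF locked(fido) THEN valid(fido)]; r7 [IF open(obj3) and locked(fido) THEN swims(obj3)]. New: valid(fido), swims(obj3).
Round 6: r9 [IF swims(obj3) and flies(obj3) THEN active(z)]. New: active(z).
Closure: {active(z), approved(z), closed(z), cold(obj3), flies(obj3), hot(fido), locked(fido), mammal(z), metal(z), open(obj3), penguin(fido), ready(fido), swims(obj3), valid(fido)} — 14 facts.

14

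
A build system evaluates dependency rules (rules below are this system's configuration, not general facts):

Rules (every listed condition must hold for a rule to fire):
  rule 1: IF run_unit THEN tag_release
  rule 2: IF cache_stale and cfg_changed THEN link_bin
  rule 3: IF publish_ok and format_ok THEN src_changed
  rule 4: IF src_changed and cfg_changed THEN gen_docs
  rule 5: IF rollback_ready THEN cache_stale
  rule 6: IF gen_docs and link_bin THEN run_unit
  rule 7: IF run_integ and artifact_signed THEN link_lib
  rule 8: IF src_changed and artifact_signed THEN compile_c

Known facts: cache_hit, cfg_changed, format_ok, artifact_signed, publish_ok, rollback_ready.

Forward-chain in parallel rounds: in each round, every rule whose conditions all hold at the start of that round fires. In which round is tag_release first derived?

Round 1 fires rule 3, rule 5, giving src_changed, cache_stale.
Round 2 fires rule 2, rule 4, rule 8, giving link_bin, gen_docs, compile_c.
Round 3 fires rule 6, giving run_unit.
Round 4 fires rule 1, giving tag_release.
tag_release first appears in round 4.

4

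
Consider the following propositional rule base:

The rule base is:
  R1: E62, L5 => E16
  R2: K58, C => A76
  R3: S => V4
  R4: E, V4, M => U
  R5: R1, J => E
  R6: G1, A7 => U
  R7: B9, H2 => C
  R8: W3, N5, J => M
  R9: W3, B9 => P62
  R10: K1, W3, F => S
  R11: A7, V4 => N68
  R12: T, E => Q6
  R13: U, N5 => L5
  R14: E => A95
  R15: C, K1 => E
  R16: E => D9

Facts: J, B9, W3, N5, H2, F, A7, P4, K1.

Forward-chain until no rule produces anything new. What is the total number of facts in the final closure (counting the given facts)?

20

Round 1 — R7, R8, R9, R10, derive C, M, P62, S.
Round 2 — R3, R15, derive V4, E.
Round 3 — R4, R11, R14, R16, derive U, N68, A95, D9.
Round 4 — R13, derive L5.
Closure: {A7, A95, B9, C, D9, E, F, H2, J, K1, L5, M, N5, N68, P4, P62, S, U, V4, W3} — 20 facts.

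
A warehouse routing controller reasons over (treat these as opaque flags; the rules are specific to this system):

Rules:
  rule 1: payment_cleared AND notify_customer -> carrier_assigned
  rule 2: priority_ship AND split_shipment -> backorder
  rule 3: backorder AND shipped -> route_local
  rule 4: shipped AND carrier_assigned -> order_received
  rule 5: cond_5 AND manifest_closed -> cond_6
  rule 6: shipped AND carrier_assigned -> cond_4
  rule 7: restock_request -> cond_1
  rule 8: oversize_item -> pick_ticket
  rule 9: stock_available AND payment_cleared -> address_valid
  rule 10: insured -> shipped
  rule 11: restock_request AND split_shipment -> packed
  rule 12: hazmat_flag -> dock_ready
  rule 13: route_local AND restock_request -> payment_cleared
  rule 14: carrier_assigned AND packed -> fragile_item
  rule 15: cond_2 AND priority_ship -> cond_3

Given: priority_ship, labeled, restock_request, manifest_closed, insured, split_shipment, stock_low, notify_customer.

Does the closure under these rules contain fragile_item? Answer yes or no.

yes

Round 1: rule 2 [priority_ship AND split_shipment -> backorder]; rule 7 [restock_request -> cond_1]; rule 10 [insured -> shipped]; rule 11 [restock_request AND split_shipment -> packed]. Adds backorder, cond_1, shipped, packed.
Round 2: rule 3 [backorder AND shipped -> route_local]. Adds route_local.
Round 3: rule 13 [route_local AND restock_request -> payment_cleared]. Adds payment_cleared.
Round 4: rule 1 [payment_cleared AND notify_customer -> carrier_assigned]. Adds carrier_assigned.
Round 5: rule 4 [shipped AND carrier_assigned -> order_received]; rule 6 [shipped AND carrier_assigned -> cond_4]; rule 14 [carrier_assigned AND packed -> fragile_item]. Adds order_received, cond_4, fragile_item.
fragile_item appears in round 5, so it is derivable.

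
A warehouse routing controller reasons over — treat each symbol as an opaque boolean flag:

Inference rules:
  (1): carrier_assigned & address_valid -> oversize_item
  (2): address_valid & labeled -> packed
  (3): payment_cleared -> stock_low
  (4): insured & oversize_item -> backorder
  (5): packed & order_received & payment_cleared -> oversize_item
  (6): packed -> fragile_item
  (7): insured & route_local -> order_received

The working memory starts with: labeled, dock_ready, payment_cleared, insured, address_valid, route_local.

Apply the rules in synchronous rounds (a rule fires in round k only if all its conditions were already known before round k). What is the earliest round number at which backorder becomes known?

3

Round 1 fires (2), (3), (7), giving packed, stock_low, order_received.
Round 2 fires (5), (6), giving oversize_item, fragile_item.
Round 3 fires (4), giving backorder.
backorder first appears in round 3.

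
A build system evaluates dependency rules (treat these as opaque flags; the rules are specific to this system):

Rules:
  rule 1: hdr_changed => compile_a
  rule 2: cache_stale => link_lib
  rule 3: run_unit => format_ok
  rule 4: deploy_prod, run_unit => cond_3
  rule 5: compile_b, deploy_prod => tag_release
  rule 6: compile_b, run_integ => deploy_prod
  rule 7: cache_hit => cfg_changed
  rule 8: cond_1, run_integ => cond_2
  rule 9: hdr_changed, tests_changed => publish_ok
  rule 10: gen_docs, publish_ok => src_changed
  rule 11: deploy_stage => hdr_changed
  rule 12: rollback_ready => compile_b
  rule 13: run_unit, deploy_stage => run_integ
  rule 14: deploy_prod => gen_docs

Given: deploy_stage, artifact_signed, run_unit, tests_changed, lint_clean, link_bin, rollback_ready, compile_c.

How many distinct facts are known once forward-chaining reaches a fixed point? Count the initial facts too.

Round 1: rule 3 [run_unit => format_ok]; rule 11 [deploy_stage => hdr_changed]; rule 12 [rollback_ready => compile_b]; rule 13 [run_unit, deploy_stage => run_integ]. New: format_ok, hdr_changed, compile_b, run_integ.
Round 2: rule 1 [hdr_changed => compile_a]; rule 6 [compile_b, run_integ => deploy_prod]; rule 9 [hdr_changed, tests_changed => publish_ok]. New: compile_a, deploy_prod, publish_ok.
Round 3: rule 4 [deploy_prod, run_unit => cond_3]; rule 5 [compile_b, deploy_prod => tag_release]; rule 14 [deploy_prod => gen_docs]. New: cond_3, tag_release, gen_docs.
Round 4: rule 10 [gen_docs, publish_ok => src_changed]. New: src_changed.
Closure: {artifact_signed, compile_a, compile_b, compile_c, cond_3, deploy_prod, deploy_stage, format_ok, gen_docs, hdr_changed, link_bin, lint_clean, publish_ok, rollback_ready, run_integ, run_unit, src_changed, tag_release, tests_changed} — 19 facts.

19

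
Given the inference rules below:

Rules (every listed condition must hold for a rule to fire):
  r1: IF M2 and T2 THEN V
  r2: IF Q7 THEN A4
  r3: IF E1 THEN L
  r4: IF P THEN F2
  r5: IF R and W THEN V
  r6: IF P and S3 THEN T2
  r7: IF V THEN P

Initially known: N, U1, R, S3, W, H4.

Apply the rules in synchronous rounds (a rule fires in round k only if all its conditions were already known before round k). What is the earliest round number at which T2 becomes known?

3

Round 1 — r5, derive V.
Round 2 — r7, derive P.
Round 3 — r4, r6, derive F2, T2.
T2 first appears in round 3.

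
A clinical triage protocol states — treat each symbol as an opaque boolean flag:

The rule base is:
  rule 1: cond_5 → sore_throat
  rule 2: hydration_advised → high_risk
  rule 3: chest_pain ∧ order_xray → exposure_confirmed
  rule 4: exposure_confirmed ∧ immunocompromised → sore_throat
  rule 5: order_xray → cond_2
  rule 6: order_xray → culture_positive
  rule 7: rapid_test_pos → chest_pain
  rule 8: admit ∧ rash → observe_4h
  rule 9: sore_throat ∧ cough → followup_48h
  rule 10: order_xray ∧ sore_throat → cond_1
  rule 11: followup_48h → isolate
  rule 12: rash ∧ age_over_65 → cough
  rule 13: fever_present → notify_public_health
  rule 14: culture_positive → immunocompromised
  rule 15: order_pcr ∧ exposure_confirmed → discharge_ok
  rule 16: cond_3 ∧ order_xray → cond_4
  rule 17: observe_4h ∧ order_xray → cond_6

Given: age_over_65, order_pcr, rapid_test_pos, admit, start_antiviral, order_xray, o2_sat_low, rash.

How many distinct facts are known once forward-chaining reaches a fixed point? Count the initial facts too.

Round 1: rule 5 [order_xray → cond_2]; rule 6 [order_xray → culture_positive]; rule 7 [rapid_test_pos → chest_pain]; rule 8 [admit ∧ rash → observe_4h]; rule 12 [rash ∧ age_over_65 → cough]. New: cond_2, culture_positive, chest_pain, observe_4h, cough.
Round 2: rule 3 [chest_pain ∧ order_xray → exposure_confirmed]; rule 14 [culture_positive → immunocompromised]; rule 17 [observe_4h ∧ order_xray → cond_6]. New: exposure_confirmed, immunocompromised, cond_6.
Round 3: rule 4 [exposure_confirmed ∧ immunocompromised → sore_throat]; rule 15 [order_pcr ∧ exposure_confirmed → discharge_ok]. New: sore_throat, discharge_ok.
Round 4: rule 9 [sore_throat ∧ cough → followup_48h]; rule 10 [order_xray ∧ sore_throat → cond_1]. New: followup_48h, cond_1.
Round 5: rule 11 [followup_48h → isolate]. New: isolate.
Closure: {admit, age_over_65, chest_pain, cond_1, cond_2, cond_6, cough, culture_positive, discharge_ok, exposure_confirmed, followup_48h, immunocompromised, isolate, o2_sat_low, observe_4h, order_pcr, order_xray, rapid_test_pos, rash, sore_throat, start_antiviral} — 21 facts.

21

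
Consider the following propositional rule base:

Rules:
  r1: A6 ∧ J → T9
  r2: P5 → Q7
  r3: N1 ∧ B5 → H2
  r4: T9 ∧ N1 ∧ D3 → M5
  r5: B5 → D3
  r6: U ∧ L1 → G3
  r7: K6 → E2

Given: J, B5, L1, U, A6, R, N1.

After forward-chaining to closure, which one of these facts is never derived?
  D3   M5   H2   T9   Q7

Round 1 fires r1, r3, r5, r6, giving T9, H2, D3, G3.
Round 2 fires r4, giving M5.
Derived: H2 (round 1), M5 (round 2), D3 (round 1), T9 (round 1). Q7 never appears in any round.

Q7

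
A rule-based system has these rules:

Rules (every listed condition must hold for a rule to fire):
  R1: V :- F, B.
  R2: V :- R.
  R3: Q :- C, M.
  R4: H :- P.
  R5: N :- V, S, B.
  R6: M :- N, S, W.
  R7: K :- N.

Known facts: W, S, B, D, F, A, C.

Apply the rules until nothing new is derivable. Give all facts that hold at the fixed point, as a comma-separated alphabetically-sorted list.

[1] R1 [V :- F, B.]. ⇒ new: V.
[2] R5 [N :- V, S, B.]. ⇒ new: N.
[3] R6 [M :- N, S, W.]; R7 [K :- N.]. ⇒ new: M, K.
[4] R3 [Q :- C, M.]. ⇒ new: Q.

A, B, C, D, F, K, M, N, Q, S, V, W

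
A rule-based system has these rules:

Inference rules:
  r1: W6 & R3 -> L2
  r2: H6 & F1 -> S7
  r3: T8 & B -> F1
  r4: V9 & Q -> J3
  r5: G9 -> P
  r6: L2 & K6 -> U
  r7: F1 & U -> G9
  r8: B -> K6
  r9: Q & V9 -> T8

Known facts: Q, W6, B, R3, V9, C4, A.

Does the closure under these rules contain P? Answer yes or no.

yes

Round 1 — r1, r4, r8, r9, derive L2, J3, K6, T8.
Round 2 — r3, r6, derive F1, U.
Round 3 — r7, derive G9.
Round 4 — r5, derive P.
P appears in round 4, so it is derivable.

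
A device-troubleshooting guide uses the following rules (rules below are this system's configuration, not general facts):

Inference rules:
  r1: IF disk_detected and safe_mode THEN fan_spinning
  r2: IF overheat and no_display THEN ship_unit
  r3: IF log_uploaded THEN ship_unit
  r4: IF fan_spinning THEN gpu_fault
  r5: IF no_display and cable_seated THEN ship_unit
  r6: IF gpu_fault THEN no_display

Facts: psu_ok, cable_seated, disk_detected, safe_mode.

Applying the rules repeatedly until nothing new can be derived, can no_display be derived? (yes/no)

yes

Round 1 — r1, derive fan_spinning.
Round 2 — r4, derive gpu_fault.
Round 3 — r6, derive no_display.
Round 4 — r5, derive ship_unit.
no_display appears in round 3, so it is derivable.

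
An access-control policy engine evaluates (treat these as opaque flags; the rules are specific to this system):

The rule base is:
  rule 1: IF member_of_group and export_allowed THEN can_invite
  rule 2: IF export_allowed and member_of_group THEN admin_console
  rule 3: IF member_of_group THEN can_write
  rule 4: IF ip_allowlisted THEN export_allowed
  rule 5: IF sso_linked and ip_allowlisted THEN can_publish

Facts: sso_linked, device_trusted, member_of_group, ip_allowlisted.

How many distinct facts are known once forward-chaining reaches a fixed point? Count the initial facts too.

[1] rule 3 [IF member_of_group THEN can_write]; rule 4 [IF ip_allowlisted THEN export_allowed]; rule 5 [IF sso_linked and ip_allowlisted THEN can_publish]. ⇒ new: can_write, export_allowed, can_publish.
[2] rule 1 [IF member_of_group and export_allowed THEN can_invite]; rule 2 [IF export_allowed and member_of_group THEN admin_console]. ⇒ new: can_invite, admin_console.
Closure: {admin_console, can_invite, can_publish, can_write, device_trusted, export_allowed, ip_allowlisted, member_of_group, sso_linked} — 9 facts.

9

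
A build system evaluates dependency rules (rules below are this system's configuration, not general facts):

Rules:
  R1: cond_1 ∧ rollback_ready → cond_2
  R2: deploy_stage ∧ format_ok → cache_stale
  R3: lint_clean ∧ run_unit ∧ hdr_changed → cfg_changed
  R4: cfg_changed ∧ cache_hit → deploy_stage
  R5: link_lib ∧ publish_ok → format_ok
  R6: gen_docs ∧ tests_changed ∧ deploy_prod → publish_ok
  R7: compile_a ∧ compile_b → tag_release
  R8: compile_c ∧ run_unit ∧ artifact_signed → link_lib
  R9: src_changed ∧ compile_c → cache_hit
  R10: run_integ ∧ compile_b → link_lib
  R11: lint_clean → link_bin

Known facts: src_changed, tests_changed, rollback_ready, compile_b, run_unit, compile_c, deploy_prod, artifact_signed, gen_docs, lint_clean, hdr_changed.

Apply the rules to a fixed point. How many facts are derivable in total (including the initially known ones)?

19

Round 1 fires R3, R6, R8, R9, R11, giving cfg_changed, publish_ok, link_lib, cache_hit, link_bin.
Round 2 fires R4, R5, giving deploy_stage, format_ok.
Round 3 fires R2, giving cache_stale.
Closure: {artifact_signed, cache_hit, cache_stale, cfg_changed, compile_b, compile_c, deploy_prod, deploy_stage, format_ok, gen_docs, hdr_changed, link_bin, link_lib, lint_clean, publish_ok, rollback_ready, run_unit, src_changed, tests_changed} — 19 facts.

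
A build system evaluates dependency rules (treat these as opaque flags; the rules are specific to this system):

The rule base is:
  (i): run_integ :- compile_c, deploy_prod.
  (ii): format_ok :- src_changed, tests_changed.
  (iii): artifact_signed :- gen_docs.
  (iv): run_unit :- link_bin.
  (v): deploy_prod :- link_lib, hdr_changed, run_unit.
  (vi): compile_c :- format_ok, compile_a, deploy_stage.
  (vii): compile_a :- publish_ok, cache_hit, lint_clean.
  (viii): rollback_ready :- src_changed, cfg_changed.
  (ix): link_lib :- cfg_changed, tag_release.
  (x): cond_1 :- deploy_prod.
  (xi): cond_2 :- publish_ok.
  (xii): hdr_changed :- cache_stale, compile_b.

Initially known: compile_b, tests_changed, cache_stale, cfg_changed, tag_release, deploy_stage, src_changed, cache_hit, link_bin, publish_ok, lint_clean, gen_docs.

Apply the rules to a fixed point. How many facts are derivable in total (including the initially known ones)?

Round 1: (ii) [format_ok :- src_changed, tests_changed.]; (iii) [artifact_signed :- gen_docs.]; (iv) [run_unit :- link_bin.]; (vii) [compile_a :- publish_ok, cache_hit, lint_clean.]; (viii) [rollback_ready :- src_changed, cfg_changed.]; (ix) [link_lib :- cfg_changed, tag_release.]; (xi) [cond_2 :- publish_ok.]; (xii) [hdr_changed :- cache_stale, compile_b.]. New: format_ok, artifact_signed, run_unit, compile_a, rollback_ready, link_lib, cond_2, hdr_changed.
Round 2: (v) [deploy_prod :- link_lib, hdr_changed, run_unit.]; (vi) [compile_c :- format_ok, compile_a, deploy_stage.]. New: deploy_prod, compile_c.
Round 3: (i) [run_integ :- compile_c, deploy_prod.]; (x) [cond_1 :- deploy_prod.]. New: run_integ, cond_1.
Closure: {artifact_signed, cache_hit, cache_stale, cfg_changed, compile_a, compile_b, compile_c, cond_1, cond_2, deploy_prod, deploy_stage, format_ok, gen_docs, hdr_changed, link_bin, link_lib, lint_clean, publish_ok, rollback_ready, run_integ, run_unit, src_changed, tag_release, tests_changed} — 24 facts.

24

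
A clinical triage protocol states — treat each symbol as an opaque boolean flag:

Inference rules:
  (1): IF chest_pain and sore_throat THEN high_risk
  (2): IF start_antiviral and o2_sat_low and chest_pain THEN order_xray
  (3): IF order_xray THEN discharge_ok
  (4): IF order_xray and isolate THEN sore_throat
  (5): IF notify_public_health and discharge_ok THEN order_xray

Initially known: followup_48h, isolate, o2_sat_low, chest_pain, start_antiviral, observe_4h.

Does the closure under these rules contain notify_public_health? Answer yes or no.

no

Round 1: (2) [IF start_antiviral and o2_sat_low and chest_pain THEN order_xray]. Adds order_xray.
Round 2: (3) [IF order_xray THEN discharge_ok]; (4) [IF order_xray and isolate THEN sore_throat]. Adds discharge_ok, sore_throat.
Round 3: (1) [IF chest_pain and sore_throat THEN high_risk]. Adds high_risk.
Fixed point reached. No rule has notify_public_health as a consequent, and it is not given.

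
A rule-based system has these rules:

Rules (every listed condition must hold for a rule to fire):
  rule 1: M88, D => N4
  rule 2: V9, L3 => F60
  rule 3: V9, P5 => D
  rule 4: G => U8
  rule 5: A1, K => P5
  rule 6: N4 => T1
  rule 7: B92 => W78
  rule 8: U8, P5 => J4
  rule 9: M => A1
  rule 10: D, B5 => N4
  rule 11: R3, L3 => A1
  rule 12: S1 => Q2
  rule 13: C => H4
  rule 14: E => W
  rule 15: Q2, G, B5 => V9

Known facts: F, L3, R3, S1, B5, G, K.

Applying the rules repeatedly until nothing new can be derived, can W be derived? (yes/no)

no

Round 1: rule 4 [G => U8]; rule 11 [R3, L3 => A1]; rule 12 [S1 => Q2]. Adds U8, A1, Q2.
Round 2: rule 5 [A1, K => P5]; rule 15 [Q2, G, B5 => V9]. Adds P5, V9.
Round 3: rule 2 [V9, L3 => F60]; rule 3 [V9, P5 => D]; rule 8 [U8, P5 => J4]. Adds F60, D, J4.
Round 4: rule 10 [D, B5 => N4]. Adds N4.
Round 5: rule 6 [N4 => T1]. Adds T1.
Fixed point reached. W is concluded only by rule 14; rule 14 needs E (never derived).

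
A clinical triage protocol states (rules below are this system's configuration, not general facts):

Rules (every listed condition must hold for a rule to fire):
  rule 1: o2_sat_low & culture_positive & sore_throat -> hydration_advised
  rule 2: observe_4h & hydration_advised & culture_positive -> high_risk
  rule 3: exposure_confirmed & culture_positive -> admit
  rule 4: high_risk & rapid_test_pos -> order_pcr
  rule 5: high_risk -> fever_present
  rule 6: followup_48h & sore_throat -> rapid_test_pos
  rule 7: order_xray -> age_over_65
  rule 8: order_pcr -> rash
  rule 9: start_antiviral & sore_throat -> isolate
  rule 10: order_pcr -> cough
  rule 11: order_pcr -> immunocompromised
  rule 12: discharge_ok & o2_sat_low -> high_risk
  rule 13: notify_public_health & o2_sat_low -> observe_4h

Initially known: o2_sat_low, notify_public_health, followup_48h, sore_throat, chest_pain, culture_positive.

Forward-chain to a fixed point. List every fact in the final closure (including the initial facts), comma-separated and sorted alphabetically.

Round 1 — rule 1, rule 6, rule 13, derive hydration_advised, rapid_test_pos, observe_4h.
Round 2 — rule 2, derive high_risk.
Round 3 — rule 4, rule 5, derive order_pcr, fever_present.
Round 4 — rule 8, rule 10, rule 11, derive rash, cough, immunocompromised.

chest_pain, cough, culture_positive, fever_present, followup_48h, high_risk, hydration_advised, immunocompromised, notify_public_health, o2_sat_low, observe_4h, order_pcr, rapid_test_pos, rash, sore_throat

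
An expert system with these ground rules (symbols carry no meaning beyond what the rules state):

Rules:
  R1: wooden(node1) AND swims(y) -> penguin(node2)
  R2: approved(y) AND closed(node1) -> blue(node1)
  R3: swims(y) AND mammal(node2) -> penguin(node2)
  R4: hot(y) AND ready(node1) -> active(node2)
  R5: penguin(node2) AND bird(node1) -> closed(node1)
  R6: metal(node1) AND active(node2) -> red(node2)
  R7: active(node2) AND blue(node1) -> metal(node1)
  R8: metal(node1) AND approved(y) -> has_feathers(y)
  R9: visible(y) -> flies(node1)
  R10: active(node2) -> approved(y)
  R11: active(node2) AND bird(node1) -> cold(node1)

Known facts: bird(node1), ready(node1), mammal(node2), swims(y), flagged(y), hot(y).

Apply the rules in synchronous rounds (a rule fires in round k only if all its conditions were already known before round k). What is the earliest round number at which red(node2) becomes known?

5

Round 1 fires R3, R4, giving penguin(node2), active(node2).
Round 2 fires R5, R10, R11, giving closed(node1), approved(y), cold(node1).
Round 3 fires R2, giving blue(node1).
Round 4 fires R7, giving metal(node1).
Round 5 fires R6, R8, giving red(node2), has_feathers(y).
red(node2) first appears in round 5.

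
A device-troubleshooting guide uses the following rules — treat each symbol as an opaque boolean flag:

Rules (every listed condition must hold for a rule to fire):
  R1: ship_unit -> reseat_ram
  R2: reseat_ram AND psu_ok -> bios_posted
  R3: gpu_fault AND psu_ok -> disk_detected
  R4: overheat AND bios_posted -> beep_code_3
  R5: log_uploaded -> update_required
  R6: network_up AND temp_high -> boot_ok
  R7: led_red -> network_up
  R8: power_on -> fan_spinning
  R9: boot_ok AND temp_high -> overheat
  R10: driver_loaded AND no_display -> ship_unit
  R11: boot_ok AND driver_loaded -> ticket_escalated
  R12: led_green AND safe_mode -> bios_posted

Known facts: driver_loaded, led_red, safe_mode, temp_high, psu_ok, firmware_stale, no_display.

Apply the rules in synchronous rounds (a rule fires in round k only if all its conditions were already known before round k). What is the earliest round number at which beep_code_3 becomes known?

4

Round 1 fires R7, R10, giving network_up, ship_unit.
Round 2 fires R1, R6, giving reseat_ram, boot_ok.
Round 3 fires R2, R9, R11, giving bios_posted, overheat, ticket_escalated.
Round 4 fires R4, giving beep_code_3.
beep_code_3 first appears in round 4.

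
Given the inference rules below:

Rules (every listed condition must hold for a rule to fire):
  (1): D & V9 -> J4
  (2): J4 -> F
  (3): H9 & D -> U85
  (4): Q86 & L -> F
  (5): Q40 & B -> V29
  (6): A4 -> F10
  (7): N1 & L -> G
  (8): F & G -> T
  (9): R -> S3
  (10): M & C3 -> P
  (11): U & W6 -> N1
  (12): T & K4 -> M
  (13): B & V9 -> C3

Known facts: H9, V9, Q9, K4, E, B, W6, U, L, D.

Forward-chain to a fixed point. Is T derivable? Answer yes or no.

yes

Round 1 — (1), (3), (11), (13), derive J4, U85, N1, C3.
Round 2 — (2), (7), derive F, G.
Round 3 — (8), derive T.
Round 4 — (12), derive M.
Round 5 — (10), derive P.
T appears in round 3, so it is derivable.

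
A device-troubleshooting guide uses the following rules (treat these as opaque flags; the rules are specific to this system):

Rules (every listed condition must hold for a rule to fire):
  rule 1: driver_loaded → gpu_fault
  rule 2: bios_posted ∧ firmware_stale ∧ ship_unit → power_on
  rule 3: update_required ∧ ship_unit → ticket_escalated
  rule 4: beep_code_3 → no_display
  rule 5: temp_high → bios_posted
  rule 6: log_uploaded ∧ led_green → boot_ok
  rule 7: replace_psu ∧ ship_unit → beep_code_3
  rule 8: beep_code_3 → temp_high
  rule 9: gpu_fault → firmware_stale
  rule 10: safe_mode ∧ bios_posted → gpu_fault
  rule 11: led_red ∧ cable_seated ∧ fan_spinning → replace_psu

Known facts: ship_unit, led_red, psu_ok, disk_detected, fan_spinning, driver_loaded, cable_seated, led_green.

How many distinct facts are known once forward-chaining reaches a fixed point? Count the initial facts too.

16

Round 1 — rule 1, rule 11, derive gpu_fault, replace_psu.
Round 2 — rule 7, rule 9, derive beep_code_3, firmware_stale.
Round 3 — rule 4, rule 8, derive no_display, temp_high.
Round 4 — rule 5, derive bios_posted.
Round 5 — rule 2, derive power_on.
Closure: {beep_code_3, bios_posted, cable_seated, disk_detected, driver_loaded, fan_spinning, firmware_stale, gpu_fault, led_green, led_red, no_display, power_on, psu_ok, replace_psu, ship_unit, temp_high} — 16 facts.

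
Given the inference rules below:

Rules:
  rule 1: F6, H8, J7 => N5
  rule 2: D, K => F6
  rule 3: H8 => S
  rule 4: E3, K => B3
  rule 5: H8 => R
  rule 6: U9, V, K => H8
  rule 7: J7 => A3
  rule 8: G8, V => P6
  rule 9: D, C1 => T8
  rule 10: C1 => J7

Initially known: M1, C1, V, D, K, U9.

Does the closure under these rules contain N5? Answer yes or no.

Round 1: rule 2 [D, K => F6]; rule 6 [U9, V, K => H8]; rule 9 [D, C1 => T8]; rule 10 [C1 => J7]. Adds F6, H8, T8, J7.
Round 2: rule 1 [F6, H8, J7 => N5]; rule 3 [H8 => S]; rule 5 [H8 => R]; rule 7 [J7 => A3]. Adds N5, S, R, A3.
N5 appears in round 2, so it is derivable.

yes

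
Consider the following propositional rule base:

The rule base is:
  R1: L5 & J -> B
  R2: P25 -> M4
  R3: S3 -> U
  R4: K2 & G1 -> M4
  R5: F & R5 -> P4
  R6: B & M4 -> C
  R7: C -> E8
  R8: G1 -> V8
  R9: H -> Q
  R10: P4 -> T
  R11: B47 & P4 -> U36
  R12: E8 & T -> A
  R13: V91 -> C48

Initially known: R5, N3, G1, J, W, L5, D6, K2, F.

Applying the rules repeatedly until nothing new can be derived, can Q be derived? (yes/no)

Round 1: R1 [L5 & J -> B]; R4 [K2 & G1 -> M4]; R5 [F & R5 -> P4]; R8 [G1 -> V8]. Adds B, M4, P4, V8.
Round 2: R6 [B & M4 -> C]; R10 [P4 -> T]. Adds C, T.
Round 3: R7 [C -> E8]. Adds E8.
Round 4: R12 [E8 & T -> A]. Adds A.
Fixed point reached. Q is concluded only by R9; R9 needs H (never derived).

no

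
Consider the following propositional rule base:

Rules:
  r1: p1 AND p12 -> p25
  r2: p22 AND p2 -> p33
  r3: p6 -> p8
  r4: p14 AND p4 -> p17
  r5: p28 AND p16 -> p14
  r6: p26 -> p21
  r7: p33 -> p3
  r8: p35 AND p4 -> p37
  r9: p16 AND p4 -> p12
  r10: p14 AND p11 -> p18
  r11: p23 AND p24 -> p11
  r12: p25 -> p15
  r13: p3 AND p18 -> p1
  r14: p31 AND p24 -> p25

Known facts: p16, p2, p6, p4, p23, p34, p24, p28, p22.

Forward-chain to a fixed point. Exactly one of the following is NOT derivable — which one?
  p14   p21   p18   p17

p21

Round 1 — r2, r3, r5, r9, r11, derive p33, p8, p14, p12, p11.
Round 2 — r4, r7, r10, derive p17, p3, p18.
Round 3 — r13, derive p1.
Round 4 — r1, derive p25.
Round 5 — r12, derive p15.
Derived: p18 (round 2), p14 (round 1), p17 (round 2). p21 never appears in any round.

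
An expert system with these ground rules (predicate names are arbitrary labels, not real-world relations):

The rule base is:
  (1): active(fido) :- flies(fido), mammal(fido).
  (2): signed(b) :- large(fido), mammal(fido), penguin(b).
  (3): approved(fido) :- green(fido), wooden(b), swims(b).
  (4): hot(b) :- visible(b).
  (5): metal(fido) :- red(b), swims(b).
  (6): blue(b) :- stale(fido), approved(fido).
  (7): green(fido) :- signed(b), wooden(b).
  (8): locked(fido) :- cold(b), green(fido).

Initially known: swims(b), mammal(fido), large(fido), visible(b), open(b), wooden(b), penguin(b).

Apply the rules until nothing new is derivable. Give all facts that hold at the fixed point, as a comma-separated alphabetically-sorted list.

approved(fido), green(fido), hot(b), large(fido), mammal(fido), open(b), penguin(b), signed(b), swims(b), visible(b), wooden(b)

Round 1: (2) [signed(b) :- large(fido), mammal(fido), penguin(b).]; (4) [hot(b) :- visible(b).]. Adds signed(b), hot(b).
Round 2: (7) [green(fido) :- signed(b), wooden(b).]. Adds green(fido).
Round 3: (3) [approved(fido) :- green(fido), wooden(b), swims(b).]. Adds approved(fido).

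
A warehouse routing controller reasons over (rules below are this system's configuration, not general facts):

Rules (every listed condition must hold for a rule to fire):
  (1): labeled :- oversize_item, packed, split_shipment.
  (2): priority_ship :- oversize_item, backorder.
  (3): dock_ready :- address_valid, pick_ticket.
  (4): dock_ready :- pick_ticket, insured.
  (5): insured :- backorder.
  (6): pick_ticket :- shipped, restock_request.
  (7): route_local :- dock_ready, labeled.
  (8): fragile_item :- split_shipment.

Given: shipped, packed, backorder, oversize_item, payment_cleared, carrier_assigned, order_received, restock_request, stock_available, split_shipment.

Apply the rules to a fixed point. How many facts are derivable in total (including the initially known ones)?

17

Round 1: (1) [labeled :- oversize_item, packed, split_shipment.]; (2) [priority_ship :- oversize_item, backorder.]; (5) [insured :- backorder.]; (6) [pick_ticket :- shipped, restock_request.]; (8) [fragile_item :- split_shipment.]. New: labeled, priority_ship, insured, pick_ticket, fragile_item.
Round 2: (4) [dock_ready :- pick_ticket, insured.]. New: dock_ready.
Round 3: (7) [route_local :- dock_ready, labeled.]. New: route_local.
Closure: {backorder, carrier_assigned, dock_ready, fragile_item, insured, labeled, order_received, oversize_item, packed, payment_cleared, pick_ticket, priority_ship, restock_request, route_local, shipped, split_shipment, stock_available} — 17 facts.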